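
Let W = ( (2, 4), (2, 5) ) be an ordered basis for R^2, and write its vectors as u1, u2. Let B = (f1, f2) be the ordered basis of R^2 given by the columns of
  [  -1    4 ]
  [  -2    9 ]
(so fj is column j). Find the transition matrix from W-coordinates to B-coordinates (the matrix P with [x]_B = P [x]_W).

[[-2, 2], [0, 1]]

Column j of P is [uj]_B, since P maps W-coordinates to B-coordinates.
Expressing u1 in B: u1 = -2f1 + 0·f2, so column 1 of P is (-2, 0).
Doing the same for each uj gives P = [[-2, 2], [0, 1]].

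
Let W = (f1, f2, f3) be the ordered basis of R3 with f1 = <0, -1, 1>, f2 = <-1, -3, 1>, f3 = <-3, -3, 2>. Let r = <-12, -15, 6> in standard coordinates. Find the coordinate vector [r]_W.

We seek scalars with c_1 f1 + ... + c_3 f3 = r; equivalently solve M c = r where the columns of M are f1, ..., f3.
Solving this 3x3 system gives c = (-3, 3, 3).
Check: -3f1 + 3f2 + 3f3 = <-12, -15, 6>.

<-3, 3, 3>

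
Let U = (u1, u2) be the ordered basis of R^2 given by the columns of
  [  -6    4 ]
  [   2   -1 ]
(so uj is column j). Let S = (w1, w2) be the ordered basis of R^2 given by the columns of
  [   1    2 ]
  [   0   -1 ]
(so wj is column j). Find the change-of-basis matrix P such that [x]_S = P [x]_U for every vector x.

Take x = uj: its U-coordinates are the j-th standard unit vector, so P e_j — column j of P — equals [uj]_S.
u1 = -2w1 - 2w2, giving column 1 = <-2, -2>; repeating for each j gives P = [[-2, 2], [-2, 1]].

[[-2, 2], [-2, 1]]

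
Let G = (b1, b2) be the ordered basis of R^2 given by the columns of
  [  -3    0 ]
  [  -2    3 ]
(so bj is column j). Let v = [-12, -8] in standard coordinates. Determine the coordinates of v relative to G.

We seek scalars with c_1 b1 + c_2 b2 = v; equivalently solve M c = v where the columns of M are b1, b2.
System: -3c_1 + 0c_2 = -12, -2c_1 + 3c_2 = -8; solving gives c_1 = 4, c_2 = 0.
Check: 4b1 + 0·b2 = [-12, -8].

[4, 0]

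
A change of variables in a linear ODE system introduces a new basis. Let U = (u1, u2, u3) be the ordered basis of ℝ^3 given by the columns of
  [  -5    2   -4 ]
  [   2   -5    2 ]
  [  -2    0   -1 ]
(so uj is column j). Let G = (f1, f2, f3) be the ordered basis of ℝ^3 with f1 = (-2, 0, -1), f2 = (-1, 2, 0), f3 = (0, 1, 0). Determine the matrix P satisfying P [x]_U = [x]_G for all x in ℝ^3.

[[2, 0, 1], [1, -2, 2], [0, -1, -2]]

Take x = uj: its U-coordinates are the j-th standard unit vector, so P e_j — column j of P — equals [uj]_G.
u1 = 2f1 + f2 + 0·f3, giving column 1 = (2, 1, 0); repeating for each j gives P = [[2, 0, 1], [1, -2, 2], [0, -1, -2]].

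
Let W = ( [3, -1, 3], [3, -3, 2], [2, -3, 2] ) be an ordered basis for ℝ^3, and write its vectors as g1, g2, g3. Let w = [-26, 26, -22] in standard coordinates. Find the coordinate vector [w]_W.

We seek scalars with c_1 g1 + ... + c_3 g3 = w; equivalently solve M c = w where the columns of M are g1, ..., g3.
Gaussian elimination on [M | w] yields c = (-2, -4, -4).
Check: -2g1 - 4g2 - 4g3 = [-26, 26, -22].

[-2, -4, -4]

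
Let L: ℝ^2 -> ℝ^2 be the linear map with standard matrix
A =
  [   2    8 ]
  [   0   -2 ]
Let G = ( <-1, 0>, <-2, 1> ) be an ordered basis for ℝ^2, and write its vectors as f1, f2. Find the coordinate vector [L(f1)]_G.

Column 1 of [L]_G is the G-coordinate vector of L(f1).
In standard coordinates L(f1) = A f1 = <-2, 0>.
Converting to G: <-2, 0> = 2f1 + 0·f2, so the coordinate vector is <2, 0>.

<2, 0>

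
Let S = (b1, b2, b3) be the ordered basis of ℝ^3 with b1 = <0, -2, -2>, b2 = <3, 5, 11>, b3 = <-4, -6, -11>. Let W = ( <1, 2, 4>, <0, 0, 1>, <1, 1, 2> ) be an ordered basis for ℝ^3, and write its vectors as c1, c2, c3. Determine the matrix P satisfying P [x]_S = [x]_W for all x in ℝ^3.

Let M have columns bj and N have columns cj. Then for every x, N [x]_W = x = M [x]_S, so P = N^(-1) M.
Since det N = 1, N^(-1) has integer entries; multiplying gives P = [[-2, 2, -2], [2, 1, 1], [2, 1, -2]].

[[-2, 2, -2], [2, 1, 1], [2, 1, -2]]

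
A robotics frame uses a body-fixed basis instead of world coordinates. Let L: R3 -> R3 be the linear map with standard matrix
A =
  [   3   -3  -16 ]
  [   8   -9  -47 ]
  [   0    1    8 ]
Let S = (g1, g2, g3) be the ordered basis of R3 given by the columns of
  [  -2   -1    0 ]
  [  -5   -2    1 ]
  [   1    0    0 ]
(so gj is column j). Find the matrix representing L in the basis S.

[[3, -2, 1], [1, 1, 1], [-1, 2, -2]]

Let P have columns g1, ..., g3. Then [L]_S = P^(-1) A P.
Here det P = -1, so P^(-1) is integer; computing A P first and then P^(-1)(A P) gives [[3, -2, 1], [1, 1, 1], [-1, 2, -2]].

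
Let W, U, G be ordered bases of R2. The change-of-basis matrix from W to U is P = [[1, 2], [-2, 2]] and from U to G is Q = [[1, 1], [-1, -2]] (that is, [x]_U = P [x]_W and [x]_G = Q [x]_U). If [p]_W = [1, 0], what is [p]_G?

[-1, 3]

Apply P to get U-coordinates [1, -2], then Q to get G-coordinates.
The result is [p]_G = [-1, 3].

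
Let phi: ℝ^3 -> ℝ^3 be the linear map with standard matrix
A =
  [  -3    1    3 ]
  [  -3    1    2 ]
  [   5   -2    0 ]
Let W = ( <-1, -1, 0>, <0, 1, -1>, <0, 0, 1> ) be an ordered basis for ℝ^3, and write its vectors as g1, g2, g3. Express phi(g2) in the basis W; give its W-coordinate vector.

Compute phi(g2) = A g2 = <-2, -1, -2> in standard coordinates.
Then write this in W-coordinates: solve for y in y_1 g1 + ... + y_3 g3 = <-2, -1, -2>.
This gives y = <2, 1, -1>, which is column 2 of [phi]_W.

<2, 1, -1>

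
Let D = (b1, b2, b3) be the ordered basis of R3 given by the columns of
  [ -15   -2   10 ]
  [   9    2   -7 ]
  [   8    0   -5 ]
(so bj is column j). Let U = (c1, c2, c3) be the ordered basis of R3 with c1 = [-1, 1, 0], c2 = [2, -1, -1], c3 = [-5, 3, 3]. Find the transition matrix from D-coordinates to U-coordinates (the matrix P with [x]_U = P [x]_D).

Column j of P is [bj]_U, since P maps D-coordinates to U-coordinates.
Expressing b1 in U: b1 = c1 - 2c2 + 2c3, so column 1 of P is [1, -2, 2].
Doing the same for each bj gives P = [[1, 2, -2], [-2, 0, -1], [2, 0, -2]].

[[1, 2, -2], [-2, 0, -1], [2, 0, -2]]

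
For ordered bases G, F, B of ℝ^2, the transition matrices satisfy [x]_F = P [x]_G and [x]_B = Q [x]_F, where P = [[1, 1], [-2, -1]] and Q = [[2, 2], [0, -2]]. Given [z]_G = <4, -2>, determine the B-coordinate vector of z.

<-8, 12>

Composing the changes, [z]_B = Q P [z]_G.
Q P = [[-2, 0], [4, 2]]; applying this to <4, -2> gives <-8, 12>.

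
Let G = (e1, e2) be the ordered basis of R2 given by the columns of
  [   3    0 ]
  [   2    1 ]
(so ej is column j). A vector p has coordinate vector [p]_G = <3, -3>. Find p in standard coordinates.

<9, 3>

The coordinates say p = 3e1 - 3e2; adding the scaled basis vectors gives <9, 3>.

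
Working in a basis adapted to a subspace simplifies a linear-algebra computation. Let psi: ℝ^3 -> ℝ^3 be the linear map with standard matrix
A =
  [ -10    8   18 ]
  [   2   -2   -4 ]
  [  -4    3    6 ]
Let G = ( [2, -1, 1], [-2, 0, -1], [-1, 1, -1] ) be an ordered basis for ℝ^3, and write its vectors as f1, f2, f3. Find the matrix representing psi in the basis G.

The j-th column of [psi]_G is [psi(fj)]_G.
psi(f1) = A f1 = [-10, 2, -5] = -2f1 + 3f2 + 0·f3, so column 1 is [-2, 3, 0].
Repeating for f2, f3 and assembling the columns gives [[-2, -2, -2], [3, -2, -1], [0, -2, -2]].

[[-2, -2, -2], [3, -2, -1], [0, -2, -2]]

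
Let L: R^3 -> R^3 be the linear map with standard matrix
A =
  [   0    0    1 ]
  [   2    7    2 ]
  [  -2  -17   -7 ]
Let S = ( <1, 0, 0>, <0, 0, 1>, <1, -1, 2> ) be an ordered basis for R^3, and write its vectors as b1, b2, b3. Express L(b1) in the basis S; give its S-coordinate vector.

Compute L(b1) = A b1 = <0, 2, -2> in standard coordinates.
Then write this in S-coordinates: solve for y in y_1 b1 + ... + y_3 b3 = <0, 2, -2>.
This gives y = <2, 2, -2>, which is column 1 of [L]_S.

<2, 2, -2>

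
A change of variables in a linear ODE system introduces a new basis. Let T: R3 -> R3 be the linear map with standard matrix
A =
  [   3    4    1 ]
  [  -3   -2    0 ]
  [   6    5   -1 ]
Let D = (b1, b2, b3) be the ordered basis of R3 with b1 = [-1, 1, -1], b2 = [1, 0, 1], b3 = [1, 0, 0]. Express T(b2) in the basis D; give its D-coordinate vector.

Column 2 of [T]_D is the D-coordinate vector of T(b2).
In standard coordinates T(b2) = A b2 = [4, -3, 5].
Converting to D: [4, -3, 5] = -3b1 + 2b2 - b3, so the coordinate vector is [-3, 2, -1].

[-3, 2, -1]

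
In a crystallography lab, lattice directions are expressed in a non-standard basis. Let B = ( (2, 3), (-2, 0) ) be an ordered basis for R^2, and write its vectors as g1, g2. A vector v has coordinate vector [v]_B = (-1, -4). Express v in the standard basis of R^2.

By definition v = -g1 - 4g2.
Summing componentwise gives (6, -3).

(6, -3)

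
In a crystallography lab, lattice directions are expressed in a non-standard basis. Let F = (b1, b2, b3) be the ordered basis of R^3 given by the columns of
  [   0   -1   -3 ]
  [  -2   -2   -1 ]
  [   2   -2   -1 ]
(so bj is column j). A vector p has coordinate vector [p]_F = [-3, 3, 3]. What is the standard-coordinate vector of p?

By definition p = -3b1 + 3b2 + 3b3.
Summing componentwise gives [-12, -3, -15].

[-12, -3, -15]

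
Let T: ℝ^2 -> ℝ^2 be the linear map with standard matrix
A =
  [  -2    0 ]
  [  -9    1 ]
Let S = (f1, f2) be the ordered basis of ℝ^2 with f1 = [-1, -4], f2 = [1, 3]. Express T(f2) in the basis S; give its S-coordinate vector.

Compute T(f2) = A f2 = [-2, -6] in standard coordinates.
Then write this in S-coordinates: solve for y in y_1 f1 + y_2 f2 = [-2, -6].
This gives y = [0, -2], which is column 2 of [T]_S.

[0, -2]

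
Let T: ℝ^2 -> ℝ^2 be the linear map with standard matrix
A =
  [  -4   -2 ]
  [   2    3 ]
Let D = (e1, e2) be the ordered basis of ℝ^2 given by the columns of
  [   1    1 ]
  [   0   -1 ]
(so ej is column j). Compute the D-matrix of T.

[[-2, -3], [-2, 1]]

Let P have columns e1, e2. Then [T]_D = P^(-1) A P.
Here det P = -1, so P^(-1) is integer; computing A P first and then P^(-1)(A P) gives [[-2, -3], [-2, 1]].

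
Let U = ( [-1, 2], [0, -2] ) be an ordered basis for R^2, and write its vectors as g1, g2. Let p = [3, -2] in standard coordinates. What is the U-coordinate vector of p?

[-3, -2]

[p]_U is the unique c with M c = p, where M has columns g1, g2.
System: -c_1 + 0c_2 = 3, 2c_1 - 2c_2 = -2; solving gives c_1 = -3, c_2 = -2.
Check: -3g1 - 2g2 = [3, -2].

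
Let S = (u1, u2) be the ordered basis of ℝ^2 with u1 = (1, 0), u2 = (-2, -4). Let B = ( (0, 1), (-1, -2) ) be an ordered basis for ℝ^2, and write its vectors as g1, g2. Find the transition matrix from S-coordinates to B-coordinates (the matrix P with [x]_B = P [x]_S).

[[-2, 0], [-1, 2]]

Take x = uj: its S-coordinates are the j-th standard unit vector, so P e_j — column j of P — equals [uj]_B.
u1 = -2g1 - g2, giving column 1 = (-2, -1); repeating for each j gives P = [[-2, 0], [-1, 2]].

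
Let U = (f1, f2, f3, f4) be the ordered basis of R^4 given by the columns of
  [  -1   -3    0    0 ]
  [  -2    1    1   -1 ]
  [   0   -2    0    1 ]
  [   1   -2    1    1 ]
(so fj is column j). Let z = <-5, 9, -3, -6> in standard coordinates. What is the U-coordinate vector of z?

Write z = c_1 f1 + ... + c_4 f4 and solve for the c_i.
Solving this 4x4 system gives c = (-4, 3, 1, 3).
Check: -4f1 + 3f2 + f3 + 3f4 = <-5, 9, -3, -6>.

<-4, 3, 1, 3>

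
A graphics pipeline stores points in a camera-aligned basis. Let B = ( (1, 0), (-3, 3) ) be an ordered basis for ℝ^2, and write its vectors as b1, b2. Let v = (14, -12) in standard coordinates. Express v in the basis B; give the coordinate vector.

Write v = c_1 b1 + c_2 b2 and solve for the c_i.
System: c_1 - 3c_2 = 14, 0c_1 + 3c_2 = -12; solving gives c_1 = 2, c_2 = -4.
Check: 2b1 - 4b2 = (14, -12).

(2, -4)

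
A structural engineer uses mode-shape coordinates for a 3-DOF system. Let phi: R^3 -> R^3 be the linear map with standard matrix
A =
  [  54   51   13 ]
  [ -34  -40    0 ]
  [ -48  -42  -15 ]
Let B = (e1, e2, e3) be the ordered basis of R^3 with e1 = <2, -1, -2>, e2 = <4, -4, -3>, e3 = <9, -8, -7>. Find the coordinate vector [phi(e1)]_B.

Column 1 of [phi]_B is the B-coordinate vector of phi(e1).
In standard coordinates phi(e1) = A e1 = <31, -28, -24>.
Converting to B: <31, -28, -24> = 0·e1 + e2 + 3e3, so the coordinate vector is <0, 1, 3>.

<0, 1, 3>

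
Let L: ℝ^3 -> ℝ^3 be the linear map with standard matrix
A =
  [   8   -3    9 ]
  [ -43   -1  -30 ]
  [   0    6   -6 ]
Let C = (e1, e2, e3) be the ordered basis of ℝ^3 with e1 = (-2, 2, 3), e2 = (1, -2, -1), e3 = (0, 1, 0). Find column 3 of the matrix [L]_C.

(3, 3, -1)

Column 3 of [L]_C is the C-coordinate vector of L(e3).
In standard coordinates L(e3) = A e3 = (-3, -1, 6).
Converting to C: (-3, -1, 6) = 3e1 + 3e2 - e3, so the coordinate vector is (3, 3, -1).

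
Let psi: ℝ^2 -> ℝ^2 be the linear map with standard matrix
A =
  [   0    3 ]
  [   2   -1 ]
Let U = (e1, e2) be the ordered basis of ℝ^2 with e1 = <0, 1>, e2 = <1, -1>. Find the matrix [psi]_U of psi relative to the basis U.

The j-th column of [psi]_U is [psi(ej)]_U.
psi(e1) = A e1 = <3, -1> = 2e1 + 3e2, so column 1 is <2, 3>.
Repeating for e2 and assembling the columns gives [[2, 0], [3, -3]].

[[2, 0], [3, -3]]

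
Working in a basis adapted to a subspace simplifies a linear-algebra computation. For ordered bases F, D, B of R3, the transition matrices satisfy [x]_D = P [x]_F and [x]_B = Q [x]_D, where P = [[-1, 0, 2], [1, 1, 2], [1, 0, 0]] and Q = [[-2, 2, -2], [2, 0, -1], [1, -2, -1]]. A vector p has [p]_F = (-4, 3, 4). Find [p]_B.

First [p]_D = P [p]_F = (12, 7, -4).
Then [p]_B = Q [p]_D = (-2, 28, 2).

(-2, 28, 2)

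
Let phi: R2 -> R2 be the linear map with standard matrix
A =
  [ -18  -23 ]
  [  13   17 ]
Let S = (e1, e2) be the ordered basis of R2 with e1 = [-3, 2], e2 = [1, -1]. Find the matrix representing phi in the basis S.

[[-3, -1], [-1, 2]]

The j-th column of [phi]_S is [phi(ej)]_S.
phi(e1) = A e1 = [8, -5] = -3e1 - e2, so column 1 is [-3, -1].
Repeating for e2 and assembling the columns gives [[-3, -1], [-1, 2]].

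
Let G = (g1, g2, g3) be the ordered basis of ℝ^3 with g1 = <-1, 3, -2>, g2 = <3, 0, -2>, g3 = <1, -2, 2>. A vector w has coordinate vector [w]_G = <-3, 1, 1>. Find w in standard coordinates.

w = M [w]_G, where M has columns g1, ..., g3.
Carrying out the matrix-vector product, w = <7, -11, 6>.

<7, -11, 6>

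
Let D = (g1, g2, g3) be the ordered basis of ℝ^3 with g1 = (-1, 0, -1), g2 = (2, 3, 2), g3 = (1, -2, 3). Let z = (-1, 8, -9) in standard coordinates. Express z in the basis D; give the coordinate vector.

We seek scalars with c_1 g1 + ... + c_3 g3 = z; equivalently solve M c = z where the columns of M are g1, ..., g3.
Row-reducing the augmented matrix [M | z] gives c = (-3, 0, -4).
Check: -3g1 + 0·g2 - 4g3 = (-1, 8, -9).

(-3, 0, -4)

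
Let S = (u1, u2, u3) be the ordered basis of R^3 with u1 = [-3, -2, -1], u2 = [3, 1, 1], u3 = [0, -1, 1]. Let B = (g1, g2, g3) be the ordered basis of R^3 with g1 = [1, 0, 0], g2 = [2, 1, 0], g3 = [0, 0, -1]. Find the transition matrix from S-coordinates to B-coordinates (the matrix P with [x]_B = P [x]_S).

Column j of P is [uj]_B, since P maps S-coordinates to B-coordinates.
Expressing u1 in B: u1 = g1 - 2g2 + g3, so column 1 of P is [1, -2, 1].
Doing the same for each uj gives P = [[1, 1, 2], [-2, 1, -1], [1, -1, -1]].

[[1, 1, 2], [-2, 1, -1], [1, -1, -1]]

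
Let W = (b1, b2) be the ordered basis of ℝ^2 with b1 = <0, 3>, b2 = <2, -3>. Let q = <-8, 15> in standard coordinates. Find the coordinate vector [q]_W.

Write q = c_1 b1 + c_2 b2 and solve for the c_i.
System: 0c_1 + 2c_2 = -8, 3c_1 - 3c_2 = 15; solving gives c_1 = 1, c_2 = -4.
Check: b1 - 4b2 = <-8, 15>.

<1, -4>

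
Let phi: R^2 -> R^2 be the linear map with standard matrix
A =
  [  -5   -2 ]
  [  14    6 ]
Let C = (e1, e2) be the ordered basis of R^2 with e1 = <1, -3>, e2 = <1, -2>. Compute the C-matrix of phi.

[[2, 0], [-1, -1]]

With P the matrix whose columns are e1, e2, [phi]_C = P^(-1) A P.
Column by column: phi(e1) = A e1 = <1, -4>; its C-coordinates <2, -1> give column 1.
Continuing for each basis vector yields [phi]_C = [[2, 0], [-1, -1]].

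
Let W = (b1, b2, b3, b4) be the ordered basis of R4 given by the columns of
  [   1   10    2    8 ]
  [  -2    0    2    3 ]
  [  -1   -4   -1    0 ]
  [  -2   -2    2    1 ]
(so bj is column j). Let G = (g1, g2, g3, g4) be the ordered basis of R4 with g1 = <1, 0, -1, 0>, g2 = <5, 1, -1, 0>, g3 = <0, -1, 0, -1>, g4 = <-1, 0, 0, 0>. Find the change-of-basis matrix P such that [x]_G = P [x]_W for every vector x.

Column j of P is [bj]_G, since P maps W-coordinates to G-coordinates.
Expressing b1 in G: b1 = g1 + 0·g2 + 2g3 + 0·g4, so column 1 of P is <1, 0, 2, 0>.
Doing the same for each bj gives P = [[1, 2, 1, -2], [0, 2, 0, 2], [2, 2, -2, -1], [0, 2, -1, 0]].

[[1, 2, 1, -2], [0, 2, 0, 2], [2, 2, -2, -1], [0, 2, -1, 0]]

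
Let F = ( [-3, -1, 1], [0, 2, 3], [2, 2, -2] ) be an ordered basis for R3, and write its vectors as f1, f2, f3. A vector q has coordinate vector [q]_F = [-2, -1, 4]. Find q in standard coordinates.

By definition q = -2f1 - f2 + 4f3.
Summing componentwise gives [14, 8, -13].

[14, 8, -13]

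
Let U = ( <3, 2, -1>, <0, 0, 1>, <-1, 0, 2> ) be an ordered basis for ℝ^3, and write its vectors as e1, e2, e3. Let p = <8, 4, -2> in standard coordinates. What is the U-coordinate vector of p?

<2, 4, -2>

[p]_U is the unique c with M c = p, where M has columns e1, ..., e3.
Solving this 3x3 system gives c = (2, 4, -2).
Check: 2e1 + 4e2 - 2e3 = <8, 4, -2>.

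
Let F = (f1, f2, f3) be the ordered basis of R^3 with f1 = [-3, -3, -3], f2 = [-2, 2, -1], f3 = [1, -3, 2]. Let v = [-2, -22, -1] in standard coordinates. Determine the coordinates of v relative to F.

Write v = c_1 f1 + ... + c_3 f3 and solve for the c_i.
Solving this 3x3 system gives c = (3, -2, 3).
Check: 3f1 - 2f2 + 3f3 = [-2, -22, -1].

[3, -2, 3]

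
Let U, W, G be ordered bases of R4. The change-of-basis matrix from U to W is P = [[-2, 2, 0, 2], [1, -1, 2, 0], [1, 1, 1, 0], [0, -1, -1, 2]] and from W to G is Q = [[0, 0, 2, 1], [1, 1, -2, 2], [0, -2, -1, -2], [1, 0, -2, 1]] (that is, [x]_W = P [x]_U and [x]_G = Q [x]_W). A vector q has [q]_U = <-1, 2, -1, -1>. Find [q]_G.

<-3, -7, 16, 1>

Apply P to get W-coordinates <4, -5, 0, -3>, then Q to get G-coordinates.
The result is [q]_G = <-3, -7, 16, 1>.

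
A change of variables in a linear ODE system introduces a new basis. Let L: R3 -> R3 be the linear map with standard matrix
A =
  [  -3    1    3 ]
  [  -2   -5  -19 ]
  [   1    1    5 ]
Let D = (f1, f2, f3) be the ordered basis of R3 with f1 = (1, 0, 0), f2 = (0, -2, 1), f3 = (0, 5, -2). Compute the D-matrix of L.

The j-th column of [L]_D is [L(fj)]_D.
L(f1) = A f1 = (-3, -2, 1) = -3f1 + f2 + 0·f3, so column 1 is (-3, 1, 0).
Repeating for f2, f3 and assembling the columns gives [[-3, 1, -1], [1, -3, 1], [0, -3, 3]].

[[-3, 1, -1], [1, -3, 1], [0, -3, 3]]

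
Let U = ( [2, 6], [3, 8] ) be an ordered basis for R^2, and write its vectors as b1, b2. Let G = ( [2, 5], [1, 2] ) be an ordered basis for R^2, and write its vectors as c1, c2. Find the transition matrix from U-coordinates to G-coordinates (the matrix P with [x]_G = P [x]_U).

[[2, 2], [-2, -1]]

Column j of P is [bj]_G, since P maps U-coordinates to G-coordinates.
Expressing b1 in G: b1 = 2c1 - 2c2, so column 1 of P is [2, -2].
Doing the same for each bj gives P = [[2, 2], [-2, -1]].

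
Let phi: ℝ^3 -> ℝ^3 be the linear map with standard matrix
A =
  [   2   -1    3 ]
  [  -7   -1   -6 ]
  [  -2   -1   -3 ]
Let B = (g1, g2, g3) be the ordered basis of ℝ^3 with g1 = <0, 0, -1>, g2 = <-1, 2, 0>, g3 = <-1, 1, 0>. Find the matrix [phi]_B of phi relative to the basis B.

[[-3, 0, -1], [3, 1, 3], [0, 3, 0]]

With P the matrix whose columns are g1, ..., g3, [phi]_B = P^(-1) A P.
Column by column: phi(g1) = A g1 = <-3, 6, 3>; its B-coordinates <-3, 3, 0> give column 1.
Continuing for each basis vector yields [phi]_B = [[-3, 0, -1], [3, 1, 3], [0, 3, 0]].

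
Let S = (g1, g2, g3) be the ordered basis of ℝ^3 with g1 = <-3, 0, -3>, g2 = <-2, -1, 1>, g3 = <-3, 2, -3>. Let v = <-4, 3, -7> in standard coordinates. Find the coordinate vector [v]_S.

Write v = c_1 g1 + ... + c_3 g3 and solve for the c_i.
Gaussian elimination on [M | v] yields c = (1, -1, 1).
Check: g1 - g2 + g3 = <-4, 3, -7>.

<1, -1, 1>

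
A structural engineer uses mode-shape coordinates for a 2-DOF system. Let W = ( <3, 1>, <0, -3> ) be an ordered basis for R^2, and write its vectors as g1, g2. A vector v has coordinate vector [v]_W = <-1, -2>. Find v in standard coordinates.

v = M [v]_W, where M has columns g1, g2.
Carrying out the matrix-vector product, v = <-3, 5>.

<-3, 5>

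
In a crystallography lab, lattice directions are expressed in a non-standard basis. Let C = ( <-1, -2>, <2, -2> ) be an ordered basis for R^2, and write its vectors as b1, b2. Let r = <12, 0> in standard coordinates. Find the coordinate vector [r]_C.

<-4, 4>

Write r = c_1 b1 + c_2 b2 and solve for the c_i.
System: -c_1 + 2c_2 = 12, -2c_1 - 2c_2 = 0; solving gives c_1 = -4, c_2 = 4.
Check: -4b1 + 4b2 = <12, 0>.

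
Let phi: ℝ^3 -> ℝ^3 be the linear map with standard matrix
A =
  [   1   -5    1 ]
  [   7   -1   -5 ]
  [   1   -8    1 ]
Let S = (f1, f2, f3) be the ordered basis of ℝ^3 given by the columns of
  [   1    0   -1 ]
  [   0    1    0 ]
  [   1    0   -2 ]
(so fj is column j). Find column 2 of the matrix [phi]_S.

Column 2 of [phi]_S is the S-coordinate vector of phi(f2).
In standard coordinates phi(f2) = A f2 = [-5, -1, -8].
Converting to S: [-5, -1, -8] = -2f1 - f2 + 3f3, so the coordinate vector is [-2, -1, 3].

[-2, -1, 3]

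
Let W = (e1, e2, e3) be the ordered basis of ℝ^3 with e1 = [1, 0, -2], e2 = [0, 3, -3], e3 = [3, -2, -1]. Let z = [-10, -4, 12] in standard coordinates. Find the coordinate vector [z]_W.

[z]_W is the unique c with M c = z, where M has columns e1, ..., e3.
Gaussian elimination on [M | z] yields c = (2, -4, -4).
Check: 2e1 - 4e2 - 4e3 = [-10, -4, 12].

[2, -4, -4]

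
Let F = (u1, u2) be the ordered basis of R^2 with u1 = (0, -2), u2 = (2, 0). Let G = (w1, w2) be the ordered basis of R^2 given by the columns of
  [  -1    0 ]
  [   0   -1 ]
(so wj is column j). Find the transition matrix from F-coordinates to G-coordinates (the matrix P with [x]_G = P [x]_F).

Take x = uj: its F-coordinates are the j-th standard unit vector, so P e_j — column j of P — equals [uj]_G.
u1 = 0·w1 + 2w2, giving column 1 = (0, 2); repeating for each j gives P = [[0, -2], [2, 0]].

[[0, -2], [2, 0]]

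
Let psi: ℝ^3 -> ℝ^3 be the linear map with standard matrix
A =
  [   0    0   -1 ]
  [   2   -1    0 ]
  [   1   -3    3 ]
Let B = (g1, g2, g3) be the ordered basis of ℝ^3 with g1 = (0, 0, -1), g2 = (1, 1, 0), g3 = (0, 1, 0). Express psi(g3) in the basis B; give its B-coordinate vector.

Compute psi(g3) = A g3 = (0, -1, -3) in standard coordinates.
Then write this in B-coordinates: solve for y in y_1 g1 + ... + y_3 g3 = (0, -1, -3).
This gives y = (3, 0, -1), which is column 3 of [psi]_B.

(3, 0, -1)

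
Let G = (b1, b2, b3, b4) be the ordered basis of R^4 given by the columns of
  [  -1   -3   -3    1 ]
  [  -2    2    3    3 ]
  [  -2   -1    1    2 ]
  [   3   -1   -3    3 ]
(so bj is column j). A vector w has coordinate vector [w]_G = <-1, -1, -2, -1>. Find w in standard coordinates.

By definition w = -b1 - b2 - 2b3 - b4.
Summing componentwise gives <9, -9, -1, 1>.

<9, -9, -1, 1>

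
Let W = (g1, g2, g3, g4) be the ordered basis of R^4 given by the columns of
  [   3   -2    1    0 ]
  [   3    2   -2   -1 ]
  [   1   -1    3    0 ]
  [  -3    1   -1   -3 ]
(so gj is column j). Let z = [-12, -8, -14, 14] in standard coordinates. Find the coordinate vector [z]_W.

Write z = c_1 g1 + ... + c_4 g4 and solve for the c_i.
Row-reducing the augmented matrix [M | z] gives c = (-4, -2, -4, 0).
Check: -4g1 - 2g2 - 4g3 + 0·g4 = [-12, -8, -14, 14].

[-4, -2, -4, 0]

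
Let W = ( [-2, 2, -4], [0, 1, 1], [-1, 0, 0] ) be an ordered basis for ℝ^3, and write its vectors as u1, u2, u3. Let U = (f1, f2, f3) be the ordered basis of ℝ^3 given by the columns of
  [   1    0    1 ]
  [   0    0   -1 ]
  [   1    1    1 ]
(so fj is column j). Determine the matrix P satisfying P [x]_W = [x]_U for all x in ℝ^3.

[[0, 1, -1], [-2, 1, 1], [-2, -1, 0]]

Let M have columns uj and N have columns fj. Then for every x, N [x]_U = x = M [x]_W, so P = N^(-1) M.
Since det N = 1, N^(-1) has integer entries; multiplying gives P = [[0, 1, -1], [-2, 1, 1], [-2, -1, 0]].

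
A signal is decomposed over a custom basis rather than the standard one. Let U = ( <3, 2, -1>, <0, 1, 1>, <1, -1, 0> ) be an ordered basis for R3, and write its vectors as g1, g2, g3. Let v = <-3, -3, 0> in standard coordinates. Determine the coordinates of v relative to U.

Write v = c_1 g1 + ... + c_3 g3 and solve for the c_i.
Gaussian elimination on [M | v] yields c = (-1, -1, 0).
Check: -g1 - g2 + 0·g3 = <-3, -3, 0>.

<-1, -1, 0>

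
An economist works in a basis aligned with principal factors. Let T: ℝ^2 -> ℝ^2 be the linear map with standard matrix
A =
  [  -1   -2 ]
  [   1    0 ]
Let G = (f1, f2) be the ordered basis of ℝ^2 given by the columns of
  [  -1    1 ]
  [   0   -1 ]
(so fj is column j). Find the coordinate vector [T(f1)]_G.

<0, 1>

Column 1 of [T]_G is the G-coordinate vector of T(f1).
In standard coordinates T(f1) = A f1 = <1, -1>.
Converting to G: <1, -1> = 0·f1 + f2, so the coordinate vector is <0, 1>.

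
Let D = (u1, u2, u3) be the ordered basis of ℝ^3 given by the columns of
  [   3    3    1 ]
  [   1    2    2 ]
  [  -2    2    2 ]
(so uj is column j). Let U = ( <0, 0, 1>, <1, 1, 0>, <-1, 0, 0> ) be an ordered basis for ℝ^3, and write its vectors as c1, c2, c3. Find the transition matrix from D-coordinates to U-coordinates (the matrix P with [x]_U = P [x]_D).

Take x = uj: its D-coordinates are the j-th standard unit vector, so P e_j — column j of P — equals [uj]_U.
u1 = -2c1 + c2 - 2c3, giving column 1 = <-2, 1, -2>; repeating for each j gives P = [[-2, 2, 2], [1, 2, 2], [-2, -1, 1]].

[[-2, 2, 2], [1, 2, 2], [-2, -1, 1]]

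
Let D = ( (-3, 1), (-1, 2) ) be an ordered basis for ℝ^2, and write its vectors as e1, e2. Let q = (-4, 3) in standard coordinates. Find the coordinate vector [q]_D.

We seek scalars with c_1 e1 + c_2 e2 = q; equivalently solve M c = q where the columns of M are e1, e2.
System: -3c_1 - c_2 = -4, c_1 + 2c_2 = 3; solving gives c_1 = 1, c_2 = 1.
Check: e1 + e2 = (-4, 3).

(1, 1)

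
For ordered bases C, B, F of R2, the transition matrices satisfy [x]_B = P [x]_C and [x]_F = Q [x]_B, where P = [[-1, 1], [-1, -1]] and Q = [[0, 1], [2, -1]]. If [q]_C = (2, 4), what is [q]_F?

(-6, 10)

Composing the changes, [q]_F = Q P [q]_C.
Q P = [[-1, -1], [-1, 3]]; applying this to (2, 4) gives (-6, 10).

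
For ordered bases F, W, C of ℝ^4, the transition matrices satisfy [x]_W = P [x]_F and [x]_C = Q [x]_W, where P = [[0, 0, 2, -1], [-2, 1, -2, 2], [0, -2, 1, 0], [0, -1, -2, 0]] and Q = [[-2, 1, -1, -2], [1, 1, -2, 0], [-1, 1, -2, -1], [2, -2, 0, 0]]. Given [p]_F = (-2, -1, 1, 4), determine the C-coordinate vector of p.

Composing the changes, [p]_C = Q P [p]_F.
Q P = [[-2, 5, -3, 4], [-2, 5, -2, 1], [-2, 6, -4, 3], [4, -2, 8, -6]]; applying this to (-2, -1, 1, 4) gives (12, 1, 6, -22).

(12, 1, 6, -22)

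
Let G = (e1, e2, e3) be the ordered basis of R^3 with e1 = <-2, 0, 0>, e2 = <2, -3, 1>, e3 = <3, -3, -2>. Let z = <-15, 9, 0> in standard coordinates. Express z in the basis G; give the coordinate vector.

<4, -2, -1>

Write z = c_1 e1 + ... + c_3 e3 and solve for the c_i.
Solving this 3x3 system gives c = (4, -2, -1).
Check: 4e1 - 2e2 - e3 = <-15, 9, 0>.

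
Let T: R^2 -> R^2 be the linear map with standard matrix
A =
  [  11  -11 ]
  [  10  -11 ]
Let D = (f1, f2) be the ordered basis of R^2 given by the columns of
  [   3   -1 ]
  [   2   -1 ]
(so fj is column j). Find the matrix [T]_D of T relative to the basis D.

The j-th column of [T]_D is [T(fj)]_D.
T(f1) = A f1 = [11, 8] = 3f1 - 2f2, so column 1 is [3, -2].
Repeating for f2 and assembling the columns gives [[3, -1], [-2, -3]].

[[3, -1], [-2, -3]]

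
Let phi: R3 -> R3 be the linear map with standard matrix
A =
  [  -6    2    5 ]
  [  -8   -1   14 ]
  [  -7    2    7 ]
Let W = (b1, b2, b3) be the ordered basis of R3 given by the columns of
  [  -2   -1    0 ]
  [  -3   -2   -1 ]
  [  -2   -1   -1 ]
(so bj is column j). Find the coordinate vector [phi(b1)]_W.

Column 1 of [phi]_W is the W-coordinate vector of phi(b1).
In standard coordinates phi(b1) = A b1 = (-4, -9, -6).
Converting to W: (-4, -9, -6) = b1 + 2b2 + 2b3, so the coordinate vector is (1, 2, 2).

(1, 2, 2)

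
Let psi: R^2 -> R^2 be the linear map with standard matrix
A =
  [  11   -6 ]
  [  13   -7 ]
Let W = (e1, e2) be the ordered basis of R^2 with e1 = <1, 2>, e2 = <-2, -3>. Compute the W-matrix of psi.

With P the matrix whose columns are e1, e2, [psi]_W = P^(-1) A P.
Column by column: psi(e1) = A e1 = <-1, -1>; its W-coordinates <1, 1> give column 1.
Continuing for each basis vector yields [psi]_W = [[1, 2], [1, 3]].

[[1, 2], [1, 3]]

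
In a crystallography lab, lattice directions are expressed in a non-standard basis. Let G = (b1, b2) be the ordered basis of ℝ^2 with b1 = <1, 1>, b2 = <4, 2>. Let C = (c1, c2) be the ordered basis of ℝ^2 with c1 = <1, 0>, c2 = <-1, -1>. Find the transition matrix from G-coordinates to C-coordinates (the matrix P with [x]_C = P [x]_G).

Let M have columns bj and N have columns cj. Then for every x, N [x]_C = x = M [x]_G, so P = N^(-1) M.
Since det N = -1, N^(-1) has integer entries; multiplying gives P = [[0, 2], [-1, -2]].

[[0, 2], [-1, -2]]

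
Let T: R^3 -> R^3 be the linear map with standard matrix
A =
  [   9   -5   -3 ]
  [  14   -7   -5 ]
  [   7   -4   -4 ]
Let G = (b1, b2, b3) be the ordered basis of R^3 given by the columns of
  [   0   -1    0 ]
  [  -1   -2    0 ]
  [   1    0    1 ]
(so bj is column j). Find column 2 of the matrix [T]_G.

Column 2 of [T]_G is the G-coordinate vector of T(b2).
In standard coordinates T(b2) = A b2 = <1, 0, 1>.
Converting to G: <1, 0, 1> = 2b1 - b2 - b3, so the coordinate vector is <2, -1, -1>.

<2, -1, -1>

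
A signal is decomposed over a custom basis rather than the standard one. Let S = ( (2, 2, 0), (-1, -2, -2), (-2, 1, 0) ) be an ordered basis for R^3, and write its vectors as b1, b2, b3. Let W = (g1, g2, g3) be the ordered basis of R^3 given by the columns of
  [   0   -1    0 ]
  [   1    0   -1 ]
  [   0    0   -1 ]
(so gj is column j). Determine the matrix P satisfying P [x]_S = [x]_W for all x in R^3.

Let M have columns bj and N have columns gj. Then for every x, N [x]_W = x = M [x]_S, so P = N^(-1) M.
Since det N = -1, N^(-1) has integer entries; multiplying gives P = [[2, 0, 1], [-2, 1, 2], [0, 2, 0]].

[[2, 0, 1], [-2, 1, 2], [0, 2, 0]]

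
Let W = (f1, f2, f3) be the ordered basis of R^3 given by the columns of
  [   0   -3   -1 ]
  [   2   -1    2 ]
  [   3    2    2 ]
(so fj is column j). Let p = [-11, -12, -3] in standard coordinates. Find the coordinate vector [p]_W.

We seek scalars with c_1 f1 + ... + c_3 f3 = p; equivalently solve M c = p where the columns of M are f1, ..., f3.
Row-reducing the augmented matrix [M | p] gives c = (-3, 4, -1).
Check: -3f1 + 4f2 - f3 = [-11, -12, -3].

[-3, 4, -1]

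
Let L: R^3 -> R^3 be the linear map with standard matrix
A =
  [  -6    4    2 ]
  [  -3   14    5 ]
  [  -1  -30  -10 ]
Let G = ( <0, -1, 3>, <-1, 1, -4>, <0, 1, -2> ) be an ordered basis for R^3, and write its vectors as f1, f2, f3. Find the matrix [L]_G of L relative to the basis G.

With P the matrix whose columns are f1, ..., f3, [L]_G = P^(-1) A P.
Column by column: L(f1) = A f1 = <2, 1, 0>; its G-coordinates <-2, -2, 1> give column 1.
Continuing for each basis vector yields [L]_G = [[-2, 1, -2], [-2, -2, 0], [1, 0, 2]].

[[-2, 1, -2], [-2, -2, 0], [1, 0, 2]]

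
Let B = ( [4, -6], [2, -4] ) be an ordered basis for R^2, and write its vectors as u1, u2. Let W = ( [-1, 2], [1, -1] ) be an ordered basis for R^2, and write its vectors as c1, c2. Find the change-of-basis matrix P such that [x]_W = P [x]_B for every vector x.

[[-2, -2], [2, 0]]

Column j of P is [uj]_W, since P maps B-coordinates to W-coordinates.
Expressing u1 in W: u1 = -2c1 + 2c2, so column 1 of P is [-2, 2].
Doing the same for each uj gives P = [[-2, -2], [2, 0]].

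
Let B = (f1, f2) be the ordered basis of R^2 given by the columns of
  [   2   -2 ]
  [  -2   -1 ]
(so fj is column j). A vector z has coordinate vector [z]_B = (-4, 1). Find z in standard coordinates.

(-10, 7)

The coordinates say z = -4f1 + f2; adding the scaled basis vectors gives (-10, 7).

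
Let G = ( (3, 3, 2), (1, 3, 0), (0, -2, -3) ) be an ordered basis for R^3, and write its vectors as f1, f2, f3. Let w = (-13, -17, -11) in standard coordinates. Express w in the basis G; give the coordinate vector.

(-4, -1, 1)

We seek scalars with c_1 f1 + ... + c_3 f3 = w; equivalently solve M c = w where the columns of M are f1, ..., f3.
Gaussian elimination on [M | w] yields c = (-4, -1, 1).
Check: -4f1 - f2 + f3 = (-13, -17, -11).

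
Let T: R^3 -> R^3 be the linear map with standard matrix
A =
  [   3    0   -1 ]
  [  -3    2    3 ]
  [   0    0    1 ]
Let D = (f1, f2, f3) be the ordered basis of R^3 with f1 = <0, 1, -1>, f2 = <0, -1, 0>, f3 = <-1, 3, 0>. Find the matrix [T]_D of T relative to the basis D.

Let P have columns f1, ..., f3. Then [T]_D = P^(-1) A P.
Here det P = 1, so P^(-1) is integer; computing A P first and then P^(-1)(A P) gives [[1, 0, 0], [-1, 2, 0], [-1, 0, 3]].

[[1, 0, 0], [-1, 2, 0], [-1, 0, 3]]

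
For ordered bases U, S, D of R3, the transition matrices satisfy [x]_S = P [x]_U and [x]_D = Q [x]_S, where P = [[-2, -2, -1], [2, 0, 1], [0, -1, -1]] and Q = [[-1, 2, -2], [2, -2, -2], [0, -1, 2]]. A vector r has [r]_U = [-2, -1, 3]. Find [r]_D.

[-1, 12, -3]

Composing the changes, [r]_D = Q P [r]_U.
Q P = [[6, 4, 5], [-8, -2, -2], [-2, -2, -3]]; applying this to [-2, -1, 3] gives [-1, 12, -3].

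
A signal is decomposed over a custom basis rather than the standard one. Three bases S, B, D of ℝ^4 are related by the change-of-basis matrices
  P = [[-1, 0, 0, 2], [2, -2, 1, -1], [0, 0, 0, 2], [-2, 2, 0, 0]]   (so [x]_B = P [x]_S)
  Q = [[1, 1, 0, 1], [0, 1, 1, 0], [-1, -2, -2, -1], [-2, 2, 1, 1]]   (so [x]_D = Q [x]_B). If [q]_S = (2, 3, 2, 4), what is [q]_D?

(4, 4, -16, -10)

First [q]_B = P [q]_S = (6, -4, 8, 2).
Then [q]_D = Q [q]_B = (4, 4, -16, -10).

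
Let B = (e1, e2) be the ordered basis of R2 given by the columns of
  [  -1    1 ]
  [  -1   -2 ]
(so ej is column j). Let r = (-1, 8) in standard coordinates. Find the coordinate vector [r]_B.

[r]_B is the unique c with M c = r, where M has columns e1, e2.
System: -c_1 + c_2 = -1, -c_1 - 2c_2 = 8; solving gives c_1 = -2, c_2 = -3.
Check: -2e1 - 3e2 = (-1, 8).

(-2, -3)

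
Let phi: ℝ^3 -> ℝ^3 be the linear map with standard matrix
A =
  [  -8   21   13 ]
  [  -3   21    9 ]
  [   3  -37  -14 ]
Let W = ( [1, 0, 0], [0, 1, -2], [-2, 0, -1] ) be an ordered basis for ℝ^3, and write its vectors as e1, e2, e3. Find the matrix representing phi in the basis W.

[[-2, 1, -1], [-3, 3, -3], [3, 3, -2]]

Let P have columns e1, ..., e3. Then [phi]_W = P^(-1) A P.
Here det P = -1, so P^(-1) is integer; computing A P first and then P^(-1)(A P) gives [[-2, 1, -1], [-3, 3, -3], [3, 3, -2]].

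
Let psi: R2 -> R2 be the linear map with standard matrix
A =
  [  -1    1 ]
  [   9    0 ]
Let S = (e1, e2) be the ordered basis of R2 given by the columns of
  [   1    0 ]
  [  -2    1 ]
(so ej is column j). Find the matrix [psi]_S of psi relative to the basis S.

With P the matrix whose columns are e1, e2, [psi]_S = P^(-1) A P.
Column by column: psi(e1) = A e1 = <-3, 9>; its S-coordinates <-3, 3> give column 1.
Continuing for each basis vector yields [psi]_S = [[-3, 1], [3, 2]].

[[-3, 1], [3, 2]]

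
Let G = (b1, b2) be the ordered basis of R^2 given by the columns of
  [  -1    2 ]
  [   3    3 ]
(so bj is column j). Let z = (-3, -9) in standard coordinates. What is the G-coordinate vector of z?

(-1, -2)

We seek scalars with c_1 b1 + c_2 b2 = z; equivalently solve M c = z where the columns of M are b1, b2.
System: -c_1 + 2c_2 = -3, 3c_1 + 3c_2 = -9; solving gives c_1 = -1, c_2 = -2.
Check: -b1 - 2b2 = (-3, -9).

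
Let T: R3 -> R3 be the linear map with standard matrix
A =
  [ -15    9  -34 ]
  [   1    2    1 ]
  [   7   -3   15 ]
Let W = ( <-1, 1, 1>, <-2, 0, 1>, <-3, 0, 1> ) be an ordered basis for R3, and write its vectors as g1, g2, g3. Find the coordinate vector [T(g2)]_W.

Column 2 of [T]_W is the W-coordinate vector of T(g2).
In standard coordinates T(g2) = A g2 = <-4, -1, 1>.
Converting to W: <-4, -1, 1> = -g1 + g2 + g3, so the coordinate vector is <-1, 1, 1>.

<-1, 1, 1>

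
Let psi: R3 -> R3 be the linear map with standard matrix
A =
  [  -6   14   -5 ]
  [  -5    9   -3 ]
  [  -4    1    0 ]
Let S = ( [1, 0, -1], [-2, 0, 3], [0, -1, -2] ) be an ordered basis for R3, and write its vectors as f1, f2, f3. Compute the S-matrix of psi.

[[-3, 3, -2], [-1, 3, 1], [2, -1, 3]]

Let P have columns f1, ..., f3. Then [psi]_S = P^(-1) A P.
Here det P = 1, so P^(-1) is integer; computing A P first and then P^(-1)(A P) gives [[-3, 3, -2], [-1, 3, 1], [2, -1, 3]].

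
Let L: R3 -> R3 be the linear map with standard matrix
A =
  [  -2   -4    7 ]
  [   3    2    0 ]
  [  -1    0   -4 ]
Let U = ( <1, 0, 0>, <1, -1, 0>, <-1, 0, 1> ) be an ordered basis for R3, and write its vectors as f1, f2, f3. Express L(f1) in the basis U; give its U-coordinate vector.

Column 1 of [L]_U is the U-coordinate vector of L(f1).
In standard coordinates L(f1) = A f1 = <-2, 3, -1>.
Converting to U: <-2, 3, -1> = 0·f1 - 3f2 - f3, so the coordinate vector is <0, -3, -1>.

<0, -3, -1>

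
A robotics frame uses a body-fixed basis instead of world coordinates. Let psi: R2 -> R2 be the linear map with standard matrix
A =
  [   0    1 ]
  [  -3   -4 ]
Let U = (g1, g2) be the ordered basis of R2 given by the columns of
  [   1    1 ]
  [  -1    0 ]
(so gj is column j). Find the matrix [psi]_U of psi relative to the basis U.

[[-1, 3], [0, -3]]

The j-th column of [psi]_U is [psi(gj)]_U.
psi(g1) = A g1 = (-1, 1) = -g1 + 0·g2, so column 1 is (-1, 0).
Repeating for g2 and assembling the columns gives [[-1, 3], [0, -3]].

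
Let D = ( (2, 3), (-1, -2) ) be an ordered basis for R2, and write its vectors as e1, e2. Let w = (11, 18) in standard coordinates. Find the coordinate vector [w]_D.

We seek scalars with c_1 e1 + c_2 e2 = w; equivalently solve M c = w where the columns of M are e1, e2.
System: 2c_1 - c_2 = 11, 3c_1 - 2c_2 = 18; solving gives c_1 = 4, c_2 = -3.
Check: 4e1 - 3e2 = (11, 18).

(4, -3)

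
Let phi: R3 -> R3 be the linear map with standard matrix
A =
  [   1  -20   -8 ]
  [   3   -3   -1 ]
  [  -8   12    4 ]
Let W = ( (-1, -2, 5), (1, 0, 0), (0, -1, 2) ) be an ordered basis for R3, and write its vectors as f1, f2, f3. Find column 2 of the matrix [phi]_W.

(-2, -1, 1)

Compute phi(f2) = A f2 = (1, 3, -8) in standard coordinates.
Then write this in W-coordinates: solve for y in y_1 f1 + ... + y_3 f3 = (1, 3, -8).
This gives y = (-2, -1, 1), which is column 2 of [phi]_W.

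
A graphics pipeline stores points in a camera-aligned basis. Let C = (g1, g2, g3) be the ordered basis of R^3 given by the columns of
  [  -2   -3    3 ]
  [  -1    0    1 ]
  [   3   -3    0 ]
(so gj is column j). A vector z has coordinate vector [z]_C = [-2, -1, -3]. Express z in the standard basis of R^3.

The coordinates say z = -2g1 - g2 - 3g3; adding the scaled basis vectors gives [-2, -1, -3].

[-2, -1, -3]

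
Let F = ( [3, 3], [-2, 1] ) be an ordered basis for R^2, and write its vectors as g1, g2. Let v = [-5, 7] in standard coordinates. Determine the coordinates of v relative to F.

[1, 4]

Write v = c_1 g1 + c_2 g2 and solve for the c_i.
System: 3c_1 - 2c_2 = -5, 3c_1 + c_2 = 7; solving gives c_1 = 1, c_2 = 4.
Check: g1 + 4g2 = [-5, 7].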